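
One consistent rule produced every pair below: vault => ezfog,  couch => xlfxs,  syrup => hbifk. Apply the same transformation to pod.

Each pair mirrors across the alphabet (v↔e, a↔z, u↔f): positions sum to 25. This is the alphabet-reversal cipher (Atbash): a becomes z, b becomes y, etc.
On pod: p↔k, o↔l, d↔w.

klw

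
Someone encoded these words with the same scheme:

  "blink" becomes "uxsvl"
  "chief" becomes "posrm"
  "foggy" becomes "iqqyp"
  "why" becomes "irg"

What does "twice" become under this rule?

omsgd

The word is reversed, then every letter is shifted forward by 10.
On twice: reverse → eciwt; then shift: e+10=o, c+10=m, i+10=s, w+10=g, t+10=d.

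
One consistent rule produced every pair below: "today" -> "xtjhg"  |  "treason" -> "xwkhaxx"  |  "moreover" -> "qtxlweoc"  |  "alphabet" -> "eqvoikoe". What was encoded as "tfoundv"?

Letter i (0-indexed) is shifted by i+4, so successive shifts are 4, 5, 6, ….
Decoding tfoundv: t−4=p, f−5=a, o−6=i, u−7=n, n−8=f, d−9=u, v−10=l.

painful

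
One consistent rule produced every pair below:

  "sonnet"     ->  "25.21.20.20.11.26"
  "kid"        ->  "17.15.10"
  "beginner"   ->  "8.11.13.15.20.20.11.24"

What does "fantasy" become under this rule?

s is letter #19 and maps to 25: an offset of 6. Letters become their 1-based position plus 6 (so a→7, b→8, …).
Applying it to fantasy: f=6→12, a=1→7, n=14→20, t=20→26, a=1→7, s=19→25, y=25→31.

12.7.20.26.7.25.31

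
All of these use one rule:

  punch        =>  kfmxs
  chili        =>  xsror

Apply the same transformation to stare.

Each pair mirrors across the alphabet (p↔k, u↔f, n↔m): positions sum to 25. Each letter is replaced by its mirror in the alphabet: a↔z, b↔y, c↔x, and so on (the Atbash cipher).
On stare: s↔h, t↔g, a↔z, r↔i, e↔v.

hgziv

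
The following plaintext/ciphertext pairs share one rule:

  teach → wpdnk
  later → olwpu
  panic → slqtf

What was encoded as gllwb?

Shifts by position in teach: pos 0: t→w (+3), pos 1: e→p (+11), pos 2: a→d (+3), pos 3: c→n (+11) — repeating every 2. A repeating key of period 2 is used — shifts +3, +11 over and over.
Reversing it on gllwb: g−3=d, l−11=a, l−3=i, w−11=l, b−3=y.

daily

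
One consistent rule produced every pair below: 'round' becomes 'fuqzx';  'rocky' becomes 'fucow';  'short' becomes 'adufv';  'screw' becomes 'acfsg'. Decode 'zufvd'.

north

Each letter's alphabet position (a=0..z=25) is mapped through 21·x+12 mod 26 — an affine cipher.
Reversing it on zufvd: z(25)→5·(25−12)≡13=n; u(20)→5·(20−12)≡14=o; f(5)→5·(5−12)≡17=r; v(21)→5·(21−12)≡19=t; d(3)→5·(3−12)≡7=h (all mod 26).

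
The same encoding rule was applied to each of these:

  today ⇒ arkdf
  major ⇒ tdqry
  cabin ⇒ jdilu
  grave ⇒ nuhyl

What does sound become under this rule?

Shifts by position in today: pos 0: t→a (+7), pos 1: o→r (+3), pos 2: d→k (+7), pos 3: a→d (+3) — repeating every 2. The shifts repeat in a cycle of length 2: positions 0,1,… shift by +7, +3, then the pattern repeats.
On sound: s+7=z, o+3=r, u+7=b, n+3=q, d+7=k.

zrbqk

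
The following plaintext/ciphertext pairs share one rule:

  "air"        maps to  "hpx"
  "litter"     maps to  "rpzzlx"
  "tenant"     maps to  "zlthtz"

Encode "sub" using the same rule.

Vowels shift forward by 7 and consonants shift forward by 6.
On sub: s(cons)+6=y, u(vowel)+7=b, b(cons)+6=h.

ybh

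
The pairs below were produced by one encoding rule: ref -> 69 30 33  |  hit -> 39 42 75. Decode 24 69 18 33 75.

craft

r(#18)→69 and e(#5)→30: differences scale by 3, so n = 3·pos + 15. The formula is n = 3×(alphabet index, a=1) + 15.
Undoing it on 24 69 18 33 75: 24→(24−15)÷3=3=c, 69→(69−15)÷3=18=r, 18→(18−15)÷3=1=a, 33→(33−15)÷3=6=f, 75→(75−15)÷3=20=t.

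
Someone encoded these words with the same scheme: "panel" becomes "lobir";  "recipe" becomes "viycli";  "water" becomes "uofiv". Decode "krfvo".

p(15)→l(11) and a(0)→o(14) fit y≡5x+14 (mod 26); the inverse of 5 mod 26 is 21. This is an affine cipher: with a=0,…,z=25, each position x becomes (5x+14) mod 26.
Reversing it on krfvo: k(10)→21·(10−14)≡20=u; r(17)→21·(17−14)≡11=l; f(5)→21·(5−14)≡19=t; v(21)→21·(21−14)≡17=r; o(14)→21·(14−14)≡0=a (all mod 26).

ultra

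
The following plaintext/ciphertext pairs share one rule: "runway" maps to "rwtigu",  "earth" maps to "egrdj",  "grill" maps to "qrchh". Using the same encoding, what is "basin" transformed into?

zgkct

r(17)→r(17) and u(20)→w(22) fit y≡19x+6 (mod 26); the inverse of 19 mod 26 is 11. Each letter's alphabet position (a=0..z=25) is mapped through 19·x+6 mod 26 — an affine cipher.
Applying it to basin: b(1)→19·1+6≡25=z; a(0)→19·0+6≡6=g; s(18)→19·18+6≡10=k; i(8)→19·8+6≡2=c; n(13)→19·13+6≡19=t (all mod 26).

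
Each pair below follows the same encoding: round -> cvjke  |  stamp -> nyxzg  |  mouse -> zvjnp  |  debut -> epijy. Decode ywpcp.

there

Each letter's alphabet position (a=0..z=25) is mapped through 11·x+23 mod 26 — an affine cipher.
Undoing it on ywpcp: y(24)→19·(24−23)≡19=t; w(22)→19·(22−23)≡7=h; p(15)→19·(15−23)≡4=e; c(2)→19·(2−23)≡17=r; p(15)→19·(15−23)≡4=e (all mod 26).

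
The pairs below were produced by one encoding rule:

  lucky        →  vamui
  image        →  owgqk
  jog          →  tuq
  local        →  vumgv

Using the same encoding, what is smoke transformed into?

The shift depends on letter class: consonant l→v is +10, but vowel u→a is +6. Vowels shift forward by 6 and consonants shift forward by 10.
Applying it to smoke: s(cons)+10=c, m(cons)+10=w, o(vowel)+6=u, k(cons)+10=u, e(vowel)+6=k.

cwuuk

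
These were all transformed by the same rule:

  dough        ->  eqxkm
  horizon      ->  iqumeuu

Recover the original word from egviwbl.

deserve

Each letter shifts forward by (position + 1), i.e. 1, 2, 3, … — the shift grows by one for each successive letter.
Decoding egviwbl: e−1=d, g−2=e, v−3=s, i−4=e, w−5=r, b−6=v, l−7=e.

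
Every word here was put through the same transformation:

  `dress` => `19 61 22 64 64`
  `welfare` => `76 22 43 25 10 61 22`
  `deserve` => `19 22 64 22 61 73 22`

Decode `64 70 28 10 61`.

d(#4)→19 and r(#18)→61: differences scale by 3, so n = 3·pos + 7. The formula is n = 3×(alphabet index, a=1) + 7.
Undoing it on 64 70 28 10 61: 64→(64−7)÷3=19=s, 70→(70−7)÷3=21=u, 28→(28−7)÷3=7=g, 10→(10−7)÷3=1=a, 61→(61−7)÷3=18=r.

sugar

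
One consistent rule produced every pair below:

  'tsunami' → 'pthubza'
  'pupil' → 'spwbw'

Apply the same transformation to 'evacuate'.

The word is reversed, then every letter is shifted forward by 7.
Applying it to evacuate: reverse → etaucave; then shift: e+7=l, t+7=a, a+7=h, u+7=b, c+7=j, a+7=h, v+7=c, e+7=l.

lahbjhcl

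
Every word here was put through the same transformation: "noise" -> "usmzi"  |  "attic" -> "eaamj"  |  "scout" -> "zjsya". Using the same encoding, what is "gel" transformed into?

nis

The shift depends on letter class: consonant n→u is +7, but vowel o→s is +4. Vowels shift forward by 4 and consonants shift forward by 7.
Applying it to gel: g(cons)+7=n, e(vowel)+4=i, l(cons)+7=s.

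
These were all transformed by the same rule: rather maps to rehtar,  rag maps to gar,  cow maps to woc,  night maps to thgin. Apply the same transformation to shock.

The word is simply reversed.
For shock: reverse → kcohs.

kcohs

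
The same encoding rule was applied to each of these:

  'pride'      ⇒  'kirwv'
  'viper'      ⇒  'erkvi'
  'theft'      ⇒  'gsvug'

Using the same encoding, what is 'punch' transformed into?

Each pair mirrors across the alphabet (p↔k, r↔i, i↔r): positions sum to 25. Letters are reflected about the middle of the alphabet (position → 25−position): Atbash.
On punch: p↔k, u↔f, n↔m, c↔x, h↔s.

kfmxs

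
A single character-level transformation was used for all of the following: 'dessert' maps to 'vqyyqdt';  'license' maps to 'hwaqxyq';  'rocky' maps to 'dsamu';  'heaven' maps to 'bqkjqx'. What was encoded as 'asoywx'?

d(3)→v(21) and e(4)→q(16) fit y≡21x+10 (mod 26); the inverse of 21 mod 26 is 5. This is an affine cipher: with a=0,…,z=25, each position x becomes (21x+10) mod 26.
Undoing it on asoywx: a(0)→5·(0−10)≡2=c; s(18)→5·(18−10)≡14=o; o(14)→5·(14−10)≡20=u; y(24)→5·(24−10)≡18=s; w(22)→5·(22−10)≡8=i; x(23)→5·(23−10)≡13=n (all mod 26).

cousin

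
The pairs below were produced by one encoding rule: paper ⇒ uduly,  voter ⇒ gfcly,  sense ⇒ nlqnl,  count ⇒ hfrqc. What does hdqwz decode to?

candy

p(15)→u(20) and a(0)→d(3) fit y≡15x+3 (mod 26); the inverse of 15 mod 26 is 7. Each letter's alphabet position (a=0..z=25) is mapped through 15·x+3 mod 26 — an affine cipher.
Undoing it on hdqwz: h(7)→7·(7−3)≡2=c; d(3)→7·(3−3)≡0=a; q(16)→7·(16−3)≡13=n; w(22)→7·(22−3)≡3=d; z(25)→7·(25−3)≡24=y (all mod 26).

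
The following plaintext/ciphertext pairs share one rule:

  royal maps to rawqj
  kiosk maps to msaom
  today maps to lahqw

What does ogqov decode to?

r(17)→r(17) and o(14)→a(0) fit y≡23x+16 (mod 26); the inverse of 23 mod 26 is 17. This is an affine cipher: with a=0,…,z=25, each position x becomes (23x+16) mod 26.
Reversing it on ogqov: o(14)→17·(14−16)≡18=s; g(6)→17·(6−16)≡12=m; q(16)→17·(16−16)≡0=a; o(14)→17·(14−16)≡18=s; v(21)→17·(21−16)≡7=h (all mod 26).

smash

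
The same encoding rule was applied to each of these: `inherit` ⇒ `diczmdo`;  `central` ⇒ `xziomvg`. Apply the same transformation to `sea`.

nzv

Compare letters: i→d is +21, n→i is +21, h→c is +21 — a constant shift. It's a constant shift of +21 (ROT21).
Applying it to sea: s+21=n, e+21=z, a+21=v.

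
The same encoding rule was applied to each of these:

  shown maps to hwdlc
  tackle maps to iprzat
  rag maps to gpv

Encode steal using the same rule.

hitpa

Compare letters: s→h is +15, h→w is +15, o→d is +15 — a constant shift. It's a constant shift of +15 (ROT15).
On steal: s+15=h, t+15=i, e+15=t, a+15=p, l+15=a.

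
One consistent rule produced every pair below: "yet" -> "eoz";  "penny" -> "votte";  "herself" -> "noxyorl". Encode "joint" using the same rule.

The shift depends on letter class: consonant y→e is +6, but vowel e→o is +10. Two shifts are in play — +10 for a/e/i/o/u, +6 for every other letter.
On joint: j(cons)+6=p, o(vowel)+10=y, i(vowel)+10=s, n(cons)+6=t, t(cons)+6=z.

pystz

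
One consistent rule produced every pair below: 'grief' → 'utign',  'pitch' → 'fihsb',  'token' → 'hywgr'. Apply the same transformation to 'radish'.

teziab

g(6)→u(20) and r(17)→t(19) fit y≡7x+4 (mod 26); the inverse of 7 mod 26 is 15. Treating letters as 0–25, the rule is x ↦ 7x + 4 (mod 26).
On radish: r(17)→7·17+4≡19=t; a(0)→7·0+4≡4=e; d(3)→7·3+4≡25=z; i(8)→7·8+4≡8=i; s(18)→7·18+4≡0=a; h(7)→7·7+4≡1=b (all mod 26).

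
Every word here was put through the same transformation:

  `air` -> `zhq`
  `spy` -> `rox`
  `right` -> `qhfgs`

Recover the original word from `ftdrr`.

guess

Compare letters: a→z is +25, i→h is +25, r→q is +25 — a constant shift. Every letter moves 25 places later in the alphabet, wrapping around z→a.
Undoing it on ftdrr: f−25=g, t−25=u, d−25=e, r−25=s, r−25=s.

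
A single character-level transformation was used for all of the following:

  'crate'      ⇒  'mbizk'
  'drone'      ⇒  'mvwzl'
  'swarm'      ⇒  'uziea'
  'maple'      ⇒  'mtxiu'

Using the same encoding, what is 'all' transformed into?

The output letters match the input read backwards, each shifted +8: crate reversed is etarc. The word is reversed, then every letter is shifted forward by 8.
On all: reverse → lla; then shift: l+8=t, l+8=t, a+8=i.

tti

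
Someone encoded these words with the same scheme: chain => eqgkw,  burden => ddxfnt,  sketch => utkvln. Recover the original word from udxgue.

A repeating key of period 3 is used — shifts +2, +9, +6 over and over.
Reversing it on udxgue: u−2=s, d−9=u, x−6=r, g−2=e, u−9=l, e−6=y.

surely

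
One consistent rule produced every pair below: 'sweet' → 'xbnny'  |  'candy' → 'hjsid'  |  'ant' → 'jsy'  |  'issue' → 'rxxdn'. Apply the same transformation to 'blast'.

The shift depends on letter class: consonant s→x is +5, but vowel e→n is +9. Vowels shift forward by 9 and consonants shift forward by 5.
On blast: b(cons)+5=g, l(cons)+5=q, a(vowel)+9=j, s(cons)+5=x, t(cons)+5=y.

gqjxy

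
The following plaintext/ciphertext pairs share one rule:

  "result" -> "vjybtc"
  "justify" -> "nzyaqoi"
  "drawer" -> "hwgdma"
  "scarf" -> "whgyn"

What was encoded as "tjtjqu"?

In result: r→v is +4, e→j is +5, s→y is +6, u→b is +7 — the shift increases by 1 each position. Each letter shifts forward by (position + 4), i.e. 4, 5, 6, … — the shift grows by one for each successive letter.
Undoing it on tjtjqu: t−4=p, j−5=e, t−6=n, j−7=c, q−8=i, u−9=l.

pencil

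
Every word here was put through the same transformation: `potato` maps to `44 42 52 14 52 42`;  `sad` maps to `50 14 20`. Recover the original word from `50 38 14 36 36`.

With a=1..z=26, the number is 2·pos + 12.
Decoding 50 38 14 36 36: 50→(50−12)÷2=19=s, 38→(38−12)÷2=13=m, 14→(14−12)÷2=1=a, 36→(36−12)÷2=12=l, 36→(36−12)÷2=12=l.

small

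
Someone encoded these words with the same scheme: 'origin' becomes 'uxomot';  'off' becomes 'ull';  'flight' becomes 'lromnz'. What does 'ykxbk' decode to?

Every letter moves 6 places later in the alphabet, wrapping around z→a.
Undoing it on ykxbk: y−6=s, k−6=e, x−6=r, b−6=v, k−6=e.

serve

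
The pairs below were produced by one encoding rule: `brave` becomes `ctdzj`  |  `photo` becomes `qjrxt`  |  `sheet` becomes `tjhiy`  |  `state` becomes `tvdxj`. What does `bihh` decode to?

aged

In brave: b→c is +1, r→t is +2, a→d is +3, v→z is +4 — the shift increases by 1 each position. Letter i (0-indexed) is shifted by i+1, so successive shifts are 1, 2, 3, ….
Undoing it on bihh: b−1=a, i−2=g, h−3=e, h−4=d.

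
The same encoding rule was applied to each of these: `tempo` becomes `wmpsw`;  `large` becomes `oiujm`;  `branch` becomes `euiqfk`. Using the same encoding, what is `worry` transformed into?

zwuub

The shift depends on letter class: consonant t→w is +3, but vowel e→m is +8. The rule splits by letter class: vowels +8, consonants +3.
Applying it to worry: w(cons)+3=z, o(vowel)+8=w, r(cons)+3=u, r(cons)+3=u, y(cons)+3=b.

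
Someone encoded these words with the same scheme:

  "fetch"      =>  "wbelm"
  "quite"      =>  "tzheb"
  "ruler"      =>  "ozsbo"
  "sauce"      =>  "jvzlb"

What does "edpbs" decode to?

This is an affine cipher: with a=0,…,z=25, each position x becomes (21x+21) mod 26.
Reversing it on edpbs: e(4)→5·(4−21)≡19=t; d(3)→5·(3−21)≡14=o; p(15)→5·(15−21)≡22=w; b(1)→5·(1−21)≡4=e; s(18)→5·(18−21)≡11=l (all mod 26).

towel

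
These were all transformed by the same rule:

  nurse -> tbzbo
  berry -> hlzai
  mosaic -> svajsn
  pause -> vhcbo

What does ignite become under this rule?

onvrdp

Each letter shifts forward by (position + 6), i.e. 6, 7, 8, … — the shift grows by one for each successive letter.
Applying it to ignite: i+6=o, g+7=n, n+8=v, i+9=r, t+10=d, e+11=p.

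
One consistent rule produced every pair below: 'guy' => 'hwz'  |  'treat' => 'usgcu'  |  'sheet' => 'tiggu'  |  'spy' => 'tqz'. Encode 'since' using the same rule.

tkodg

The shift depends on letter class: consonant g→h is +1, but vowel u→w is +2. Vowels shift forward by 2 and consonants shift forward by 1.
On since: s(cons)+1=t, i(vowel)+2=k, n(cons)+1=o, c(cons)+1=d, e(vowel)+2=g.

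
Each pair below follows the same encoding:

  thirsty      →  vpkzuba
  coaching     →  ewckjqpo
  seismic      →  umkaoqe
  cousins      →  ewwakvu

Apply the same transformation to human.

jcoip

Shifts by position in thirsty: pos 0: t→v (+2), pos 1: h→p (+8), pos 2: i→k (+2), pos 3: r→z (+8) — repeating every 2. A repeating key of period 2 is used — shifts +2, +8 over and over.
For human: h+2=j, u+8=c, m+2=o, a+8=i, n+2=p.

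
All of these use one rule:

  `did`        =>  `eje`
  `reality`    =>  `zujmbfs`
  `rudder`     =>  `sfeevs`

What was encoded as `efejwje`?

divided

The output letters match the input read backwards, each shifted +1: did reversed is did. Two steps: reverse the string, then apply a Caesar shift of +1.
Decoding efejwje: shift back: e−1=d, f−1=e, e−1=d, j−1=i, w−1=v, j−1=i, e−1=d → dedivid; then reverse → divided.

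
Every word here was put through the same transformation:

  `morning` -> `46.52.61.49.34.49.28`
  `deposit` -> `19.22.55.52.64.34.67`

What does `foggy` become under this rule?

m(#13)→46 and o(#15)→52: differences scale by 3, so n = 3·pos + 7. With a=1..z=26, the number is 3·pos + 7.
For foggy: f=6→25, o=15→52, g=7→28, g=7→28, y=25→82.

25.52.28.28.82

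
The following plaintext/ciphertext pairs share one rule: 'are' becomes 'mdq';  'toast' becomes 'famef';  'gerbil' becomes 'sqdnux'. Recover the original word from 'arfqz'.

Compare letters: a→m is +12, r→d is +12, e→q is +12 — a constant shift. It's a constant shift of +12 (ROT12).
Undoing it on arfqz: a−12=o, r−12=f, f−12=t, q−12=e, z−12=n.

often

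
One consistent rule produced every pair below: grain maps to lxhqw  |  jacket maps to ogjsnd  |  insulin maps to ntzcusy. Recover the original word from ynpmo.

thief

Letter i (0-indexed) is shifted by i+5, so successive shifts are 5, 6, 7, ….
Undoing it on ynpmo: y−5=t, n−6=h, p−7=i, m−8=e, o−9=f.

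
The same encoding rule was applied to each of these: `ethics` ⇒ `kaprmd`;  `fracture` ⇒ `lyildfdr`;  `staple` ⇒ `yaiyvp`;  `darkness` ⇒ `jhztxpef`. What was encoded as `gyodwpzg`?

argument

In ethics: e→k is +6, t→a is +7, h→p is +8, i→r is +9 — the shift increases by 1 each position. Letter i (0-indexed) is shifted by i+6, so successive shifts are 6, 7, 8, ….
Reversing it on gyodwpzg: g−6=a, y−7=r, o−8=g, d−9=u, w−10=m, p−11=e, z−12=n, g−13=t.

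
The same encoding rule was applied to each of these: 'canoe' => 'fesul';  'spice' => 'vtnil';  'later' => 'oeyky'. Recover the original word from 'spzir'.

In canoe: c→f is +3, a→e is +4, n→s is +5, o→u is +6 — the shift increases by 1 each position. Each letter shifts forward by (position + 3), i.e. 3, 4, 5, … — the shift grows by one for each successive letter.
Undoing it on spzir: s−3=p, p−4=l, z−5=u, i−6=c, r−7=k.

pluck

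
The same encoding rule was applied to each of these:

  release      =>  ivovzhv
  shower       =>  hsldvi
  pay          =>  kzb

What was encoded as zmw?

Each letter is replaced by its mirror in the alphabet: a↔z, b↔y, c↔x, and so on (the Atbash cipher).
Undoing it on zmw: z↔a, m↔n, w↔d.

and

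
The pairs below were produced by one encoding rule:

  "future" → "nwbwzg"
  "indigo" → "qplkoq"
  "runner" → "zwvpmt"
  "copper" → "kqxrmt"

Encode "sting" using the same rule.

Shifts by position in future: pos 0: f→n (+8), pos 1: u→w (+2), pos 2: t→b (+8), pos 3: u→w (+2) — repeating every 2. The shifts repeat in a cycle of length 2: positions 0,1,… shift by +8, +2, then the pattern repeats.
For sting: s+8=a, t+2=v, i+8=q, n+2=p, g+8=o.

avqpo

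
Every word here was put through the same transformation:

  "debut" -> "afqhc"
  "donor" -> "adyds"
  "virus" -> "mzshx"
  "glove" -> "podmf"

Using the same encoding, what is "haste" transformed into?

d(3)→a(0) and e(4)→f(5) fit y≡5x+11 (mod 26); the inverse of 5 mod 26 is 21. Each letter's alphabet position (a=0..z=25) is mapped through 5·x+11 mod 26 — an affine cipher.
On haste: h(7)→5·7+11≡20=u; a(0)→5·0+11≡11=l; s(18)→5·18+11≡23=x; t(19)→5·19+11≡2=c; e(4)→5·4+11≡5=f (all mod 26).

ulxcf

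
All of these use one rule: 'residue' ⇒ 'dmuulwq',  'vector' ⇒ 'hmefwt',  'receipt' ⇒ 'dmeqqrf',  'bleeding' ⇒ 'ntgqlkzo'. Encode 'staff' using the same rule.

ebcrn

Shifts by position in residue: pos 0: r→d (+12), pos 1: e→m (+8), pos 2: s→u (+2), pos 3: i→u (+12), pos 4: d→l (+8), pos 5: u→w (+2) — repeating every 3. It's a Vigenère-style cipher with numeric key [12,8,2]: position i shifts by key[i mod 3].
On staff: s+12=e, t+8=b, a+2=c, f+12=r, f+8=n.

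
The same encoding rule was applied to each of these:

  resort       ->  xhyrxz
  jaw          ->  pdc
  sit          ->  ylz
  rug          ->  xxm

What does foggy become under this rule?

The shift depends on letter class: consonant r→x is +6, but vowel e→h is +3. Vowels shift forward by 3 and consonants shift forward by 6.
For foggy: f(cons)+6=l, o(vowel)+3=r, g(cons)+6=m, g(cons)+6=m, y(cons)+6=e.

lrmme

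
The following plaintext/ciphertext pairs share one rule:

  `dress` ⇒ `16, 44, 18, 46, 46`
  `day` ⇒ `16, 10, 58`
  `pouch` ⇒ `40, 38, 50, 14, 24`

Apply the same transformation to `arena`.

10, 44, 18, 36, 10

d(#4)→16 and r(#18)→44: differences scale by 2, so n = 2·pos + 8. The formula is n = 2×(alphabet index, a=1) + 8.
For arena: a=1→10, r=18→44, e=5→18, n=14→36, a=1→10.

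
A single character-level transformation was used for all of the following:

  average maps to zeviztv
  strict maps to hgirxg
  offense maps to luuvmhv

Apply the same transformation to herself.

svihvou

Each pair mirrors across the alphabet (a↔z, v↔e, e↔v): positions sum to 25. Letters are reflected about the middle of the alphabet (position → 25−position): Atbash.
Applying it to herself: h↔s, e↔v, r↔i, s↔h, e↔v, l↔o, f↔u.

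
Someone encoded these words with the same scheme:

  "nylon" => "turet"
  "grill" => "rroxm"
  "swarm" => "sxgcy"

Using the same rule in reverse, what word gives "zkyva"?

The word is reversed, then every letter is shifted forward by 6.
Undoing it on zkyva: shift back: z−6=t, k−6=e, y−6=s, v−6=p, a−6=u → tespu; then reverse → upset.

upset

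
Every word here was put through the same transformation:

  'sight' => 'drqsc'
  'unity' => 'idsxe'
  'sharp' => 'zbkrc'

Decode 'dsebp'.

Read the word backwards and shift each letter +10.
Undoing it on dsebp: shift back: d−10=t, s−10=i, e−10=u, b−10=r, p−10=f → tiurf; then reverse → fruit.

fruit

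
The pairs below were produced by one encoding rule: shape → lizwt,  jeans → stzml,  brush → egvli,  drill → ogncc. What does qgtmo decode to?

trend

Treating letters as 0–25, the rule is x ↦ 5x + 25 (mod 26).
Decoding qgtmo: q(16)→21·(16−25)≡19=t; g(6)→21·(6−25)≡17=r; t(19)→21·(19−25)≡4=e; m(12)→21·(12−25)≡13=n; o(14)→21·(14−25)≡3=d (all mod 26).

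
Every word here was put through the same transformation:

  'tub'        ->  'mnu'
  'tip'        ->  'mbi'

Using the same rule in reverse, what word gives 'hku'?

orb

Every letter moves 19 places later in the alphabet, wrapping around z→a.
Undoing it on hku: h−19=o, k−19=r, u−19=b.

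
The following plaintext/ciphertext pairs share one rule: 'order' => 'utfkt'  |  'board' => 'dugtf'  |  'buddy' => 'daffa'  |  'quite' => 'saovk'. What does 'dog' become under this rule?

fui

Two shifts are in play — +6 for a/e/i/o/u, +2 for every other letter.
On dog: d(cons)+2=f, o(vowel)+6=u, g(cons)+2=i.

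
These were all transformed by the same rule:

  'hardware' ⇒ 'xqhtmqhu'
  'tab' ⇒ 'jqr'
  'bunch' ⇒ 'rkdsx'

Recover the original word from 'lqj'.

vat

Compare letters: h→x is +16, a→q is +16, r→h is +16 — a constant shift. Every letter moves 16 places later in the alphabet, wrapping around z→a.
Decoding lqj: l−16=v, q−16=a, j−16=t.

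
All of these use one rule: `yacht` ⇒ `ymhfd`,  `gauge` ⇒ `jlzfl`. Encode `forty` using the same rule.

The word is reversed, then every letter is shifted forward by 5.
Applying it to forty: reverse → ytrof; then shift: y+5=d, t+5=y, r+5=w, o+5=t, f+5=k.

dywtk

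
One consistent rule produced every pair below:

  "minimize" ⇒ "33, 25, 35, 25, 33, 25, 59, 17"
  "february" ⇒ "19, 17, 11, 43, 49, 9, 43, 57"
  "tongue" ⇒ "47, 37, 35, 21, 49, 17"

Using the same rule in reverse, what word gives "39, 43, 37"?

pro

m(#13)→33 and i(#9)→25: differences scale by 2, so n = 2·pos + 7. With a=1..z=26, the number is 2·pos + 7.
Decoding 39, 43, 37: 39→(39−7)÷2=16=p, 43→(43−7)÷2=18=r, 37→(37−7)÷2=15=o.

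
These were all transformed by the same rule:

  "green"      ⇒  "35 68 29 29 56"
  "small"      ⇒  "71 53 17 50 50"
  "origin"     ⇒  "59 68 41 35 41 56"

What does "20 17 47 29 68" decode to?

Each letter becomes 3×(its alphabet position, a=1..z=26) + 14.
Undoing it on 20 17 47 29 68: 20→(20−14)÷3=2=b, 17→(17−14)÷3=1=a, 47→(47−14)÷3=11=k, 29→(29−14)÷3=5=e, 68→(68−14)÷3=18=r.

baker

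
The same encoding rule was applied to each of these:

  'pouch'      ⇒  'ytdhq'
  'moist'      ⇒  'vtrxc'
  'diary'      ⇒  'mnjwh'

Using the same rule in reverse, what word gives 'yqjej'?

plaza

A repeating key of period 2 is used — shifts +9, +5 over and over.
Undoing it on yqjej: y−9=p, q−5=l, j−9=a, e−5=z, j−9=a.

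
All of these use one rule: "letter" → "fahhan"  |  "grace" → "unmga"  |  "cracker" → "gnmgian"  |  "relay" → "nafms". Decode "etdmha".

l(11)→f(5) and e(4)→a(0) fit y≡23x+12 (mod 26); the inverse of 23 mod 26 is 17. This is an affine cipher: with a=0,…,z=25, each position x becomes (23x+12) mod 26.
Undoing it on etdmha: e(4)→17·(4−12)≡20=u; t(19)→17·(19−12)≡15=p; d(3)→17·(3−12)≡3=d; m(12)→17·(12−12)≡0=a; h(7)→17·(7−12)≡19=t; a(0)→17·(0−12)≡4=e (all mod 26).

update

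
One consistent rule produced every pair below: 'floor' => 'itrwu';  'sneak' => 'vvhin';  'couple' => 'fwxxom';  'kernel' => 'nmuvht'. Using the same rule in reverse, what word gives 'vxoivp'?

splash

Shifts by position in floor: pos 0: f→i (+3), pos 1: l→t (+8), pos 2: o→r (+3), pos 3: o→w (+8) — repeating every 2. The shifts repeat in a cycle of length 2: positions 0,1,… shift by +3, +8, then the pattern repeats.
Undoing it on vxoivp: v−3=s, x−8=p, o−3=l, i−8=a, v−3=s, p−8=h.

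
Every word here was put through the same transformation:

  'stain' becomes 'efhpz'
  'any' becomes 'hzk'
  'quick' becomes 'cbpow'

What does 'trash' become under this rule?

fdhet

The shift depends on letter class: consonant s→e is +12, but vowel a→h is +7. The rule splits by letter class: vowels +7, consonants +12.
Applying it to trash: t(cons)+12=f, r(cons)+12=d, a(vowel)+7=h, s(cons)+12=e, h(cons)+12=t.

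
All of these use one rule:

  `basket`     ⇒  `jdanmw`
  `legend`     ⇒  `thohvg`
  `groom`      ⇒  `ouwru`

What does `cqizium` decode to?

It's a Vigenère-style cipher with numeric key [8,3]: position i shifts by key[i mod 2].
Decoding cqizium: c−8=u, q−3=n, i−8=a, z−3=w, i−8=a, u−3=r, m−8=e.

unaware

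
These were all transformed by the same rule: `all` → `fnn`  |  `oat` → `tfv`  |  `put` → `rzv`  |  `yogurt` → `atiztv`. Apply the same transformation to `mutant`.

The shift depends on letter class: consonant l→n is +2, but vowel a→f is +5. The rule splits by letter class: vowels +5, consonants +2.
For mutant: m(cons)+2=o, u(vowel)+5=z, t(cons)+2=v, a(vowel)+5=f, n(cons)+2=p, t(cons)+2=v.

ozvfpv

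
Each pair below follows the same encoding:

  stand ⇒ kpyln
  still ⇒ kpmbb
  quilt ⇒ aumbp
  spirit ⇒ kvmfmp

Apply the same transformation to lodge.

bqncs

Treating letters as 0–25, the rule is x ↦ 5x + 24 (mod 26).
On lodge: l(11)→5·11+24≡1=b; o(14)→5·14+24≡16=q; d(3)→5·3+24≡13=n; g(6)→5·6+24≡2=c; e(4)→5·4+24≡18=s (all mod 26).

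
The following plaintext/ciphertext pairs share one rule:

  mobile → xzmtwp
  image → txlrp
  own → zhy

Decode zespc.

Each letter is shifted forward by 11 in the alphabet (a Caesar shift of +11).
Undoing it on zespc: z−11=o, e−11=t, s−11=h, p−11=e, c−11=r.

other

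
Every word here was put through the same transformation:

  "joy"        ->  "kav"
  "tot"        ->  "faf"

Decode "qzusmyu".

The output letters match the input read backwards, each shifted +12: joy reversed is yoj. Read the word backwards and shift each letter +12.
Reversing it on qzusmyu: shift back: q−12=e, z−12=n, u−12=i, s−12=g, m−12=a, y−12=m, u−12=i → enigami; then reverse → imagine.

imagine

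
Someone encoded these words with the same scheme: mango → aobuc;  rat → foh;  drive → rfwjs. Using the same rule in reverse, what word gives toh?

fat

Compare letters: m→a is +14, a→o is +14, n→b is +14 — a constant shift. Every letter moves 14 places later in the alphabet, wrapping around z→a.
Decoding toh: t−14=f, o−14=a, h−14=t.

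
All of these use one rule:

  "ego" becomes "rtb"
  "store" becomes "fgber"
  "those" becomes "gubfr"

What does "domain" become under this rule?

qbznva

Compare letters: e→r is +13, g→t is +13, o→b is +13 — a constant shift. Each letter is shifted forward by 13 in the alphabet (a Caesar shift of +13).
On domain: d+13=q, o+13=b, m+13=z, a+13=n, i+13=v, n+13=a.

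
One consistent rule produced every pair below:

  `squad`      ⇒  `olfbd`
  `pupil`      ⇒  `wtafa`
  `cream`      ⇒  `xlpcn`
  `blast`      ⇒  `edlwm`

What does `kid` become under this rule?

The output letters match the input read backwards, each shifted +11: squad reversed is dauqs. Two steps: reverse the string, then apply a Caesar shift of +11.
Applying it to kid: reverse → dik; then shift: d+11=o, i+11=t, k+11=v.

otv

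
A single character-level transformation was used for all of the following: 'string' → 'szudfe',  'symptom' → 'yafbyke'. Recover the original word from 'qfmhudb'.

The output letters match the input read backwards, each shifted +12: string reversed is gnirts. Two steps: reverse the string, then apply a Caesar shift of +12.
Decoding qfmhudb: shift back: q−12=e, f−12=t, m−12=a, h−12=v, u−12=i, d−12=r, b−12=p → etavirp; then reverse → private.

private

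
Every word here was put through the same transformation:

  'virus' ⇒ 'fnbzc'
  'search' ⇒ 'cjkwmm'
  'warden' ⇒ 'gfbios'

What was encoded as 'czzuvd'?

supply

Shifts by position in virus: pos 0: v→f (+10), pos 1: i→n (+5), pos 2: r→b (+10), pos 3: u→z (+5) — repeating every 2. The shifts repeat in a cycle of length 2: positions 0,1,… shift by +10, +5, then the pattern repeats.
Reversing it on czzuvd: c−10=s, z−5=u, z−10=p, u−5=p, v−10=l, d−5=y.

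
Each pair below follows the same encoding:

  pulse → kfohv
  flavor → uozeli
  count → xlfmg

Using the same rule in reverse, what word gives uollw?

flood

Each pair mirrors across the alphabet (p↔k, u↔f, l↔o): positions sum to 25. This is the alphabet-reversal cipher (Atbash): a becomes z, b becomes y, etc.
Reversing it on uollw: u↔f, o↔l, l↔o, l↔o, w↔d.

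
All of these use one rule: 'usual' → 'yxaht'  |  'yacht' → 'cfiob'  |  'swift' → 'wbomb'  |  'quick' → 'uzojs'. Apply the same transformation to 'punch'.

In usual: u→y is +4, s→x is +5, u→a is +6, a→h is +7 — the shift increases by 1 each position. Each letter shifts forward by (position + 4), i.e. 4, 5, 6, … — the shift grows by one for each successive letter.
For punch: p+4=t, u+5=z, n+6=t, c+7=j, h+8=p.

tztjp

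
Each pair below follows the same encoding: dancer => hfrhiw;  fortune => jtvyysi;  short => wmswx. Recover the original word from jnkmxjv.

Shifts by position in dancer: pos 0: d→h (+4), pos 1: a→f (+5), pos 2: n→r (+4), pos 3: c→h (+5) — repeating every 2. A repeating key of period 2 is used — shifts +4, +5 over and over.
Decoding jnkmxjv: j−4=f, n−5=i, k−4=g, m−5=h, x−4=t, j−5=e, v−4=r.

fighter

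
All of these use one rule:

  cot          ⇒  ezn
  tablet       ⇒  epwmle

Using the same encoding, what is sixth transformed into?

seitd

The output letters match the input read backwards, each shifted +11: cot reversed is toc. The word is reversed, then every letter is shifted forward by 11.
Applying it to sixth: reverse → htxis; then shift: h+11=s, t+11=e, x+11=i, i+11=t, s+11=d.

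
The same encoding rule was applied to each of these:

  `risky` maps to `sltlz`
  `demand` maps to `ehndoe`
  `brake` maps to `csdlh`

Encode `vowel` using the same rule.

Two shifts are in play — +3 for a/e/i/o/u, +1 for every other letter.
On vowel: v(cons)+1=w, o(vowel)+3=r, w(cons)+1=x, e(vowel)+3=h, l(cons)+1=m.

wrxhm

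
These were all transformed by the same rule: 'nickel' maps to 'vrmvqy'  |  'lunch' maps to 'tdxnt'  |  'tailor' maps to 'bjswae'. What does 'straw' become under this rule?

acbli

In nickel: n→v is +8, i→r is +9, c→m is +10, k→v is +11 — the shift increases by 1 each position. Each letter shifts forward by (position + 8), i.e. 8, 9, 10, … — the shift grows by one for each successive letter.
On straw: s+8=a, t+9=c, r+10=b, a+11=l, w+12=i.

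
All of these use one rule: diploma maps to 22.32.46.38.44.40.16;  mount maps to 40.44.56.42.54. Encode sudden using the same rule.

52.56.22.22.24.42

d(#4)→22 and i(#9)→32: differences scale by 2, so n = 2·pos + 14. Each letter becomes 2×(its alphabet position, a=1..z=26) + 14.
On sudden: s=19→52, u=21→56, d=4→22, d=4→22, e=5→24, n=14→42.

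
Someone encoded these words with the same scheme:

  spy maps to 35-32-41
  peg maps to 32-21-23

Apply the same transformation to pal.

The number is (letter's place in the alphabet, a=1) + 16.
For pal: p=16→32, a=1→17, l=12→28.

32-17-28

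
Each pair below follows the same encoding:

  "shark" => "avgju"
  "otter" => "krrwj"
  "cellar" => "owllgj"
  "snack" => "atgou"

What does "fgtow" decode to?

dance

s(18)→a(0) and h(7)→v(21) fit y≡17x+6 (mod 26); the inverse of 17 mod 26 is 23. Treating letters as 0–25, the rule is x ↦ 17x + 6 (mod 26).
Reversing it on fgtow: f(5)→23·(5−6)≡3=d; g(6)→23·(6−6)≡0=a; t(19)→23·(19−6)≡13=n; o(14)→23·(14−6)≡2=c; w(22)→23·(22−6)≡4=e (all mod 26).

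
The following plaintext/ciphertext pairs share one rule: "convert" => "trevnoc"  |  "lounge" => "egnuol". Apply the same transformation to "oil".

lio

The word is simply reversed.
For oil: reverse → lio.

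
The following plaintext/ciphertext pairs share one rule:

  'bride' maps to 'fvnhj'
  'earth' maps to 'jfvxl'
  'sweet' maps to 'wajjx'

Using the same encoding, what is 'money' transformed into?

qtrjc

The shift depends on letter class: consonant b→f is +4, but vowel i→n is +5. The rule splits by letter class: vowels +5, consonants +4.
Applying it to money: m(cons)+4=q, o(vowel)+5=t, n(cons)+4=r, e(vowel)+5=j, y(cons)+4=c.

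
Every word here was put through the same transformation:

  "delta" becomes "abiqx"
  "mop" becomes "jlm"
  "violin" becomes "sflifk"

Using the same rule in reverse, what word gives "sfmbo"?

Compare letters: d→a is +23, e→b is +23, l→i is +23 — a constant shift. It's a constant shift of +23 (ROT23).
Reversing it on sfmbo: s−23=v, f−23=i, m−23=p, b−23=e, o−23=r.

viper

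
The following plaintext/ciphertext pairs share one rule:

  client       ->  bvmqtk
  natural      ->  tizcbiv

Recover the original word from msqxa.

spike

Read the word backwards and shift each letter +8.
Undoing it on msqxa: shift back: m−8=e, s−8=k, q−8=i, x−8=p, a−8=s → ekips; then reverse → spike.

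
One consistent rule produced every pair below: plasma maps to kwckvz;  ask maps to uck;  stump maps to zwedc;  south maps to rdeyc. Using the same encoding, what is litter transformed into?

boddsv

The word is reversed, then every letter is shifted forward by 10.
On litter: reverse → rettil; then shift: r+10=b, e+10=o, t+10=d, t+10=d, i+10=s, l+10=v.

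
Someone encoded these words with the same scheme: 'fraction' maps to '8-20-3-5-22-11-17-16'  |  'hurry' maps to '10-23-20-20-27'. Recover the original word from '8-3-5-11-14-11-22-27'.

facility

f is letter #6 and maps to 8: an offset of 2. The number is (letter's place in the alphabet, a=1) + 2.
Undoing it on 8-3-5-11-14-11-22-27: 8→(8−2)÷1=6=f, 3→(3−2)÷1=1=a, 5→(5−2)÷1=3=c, 11→(11−2)÷1=9=i, 14→(14−2)÷1=12=l, 11→(11−2)÷1=9=i, 22→(22−2)÷1=20=t, 27→(27−2)÷1=25=y.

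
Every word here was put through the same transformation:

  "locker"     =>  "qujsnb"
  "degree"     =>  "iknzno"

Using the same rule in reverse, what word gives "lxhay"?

In locker: l→q is +5, o→u is +6, c→j is +7, k→s is +8 — the shift increases by 1 each position. The shift increases by 1 at each position, starting from +5: 5, 6, 7, ….
Undoing it on lxhay: l−5=g, x−6=r, h−7=a, a−8=s, y−9=p.

grasp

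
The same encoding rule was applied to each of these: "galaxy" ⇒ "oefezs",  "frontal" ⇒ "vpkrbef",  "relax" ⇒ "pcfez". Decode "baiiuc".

tissue

g(6)→o(14) and a(0)→e(4) fit y≡19x+4 (mod 26); the inverse of 19 mod 26 is 11. Treating letters as 0–25, the rule is x ↦ 19x + 4 (mod 26).
Decoding baiiuc: b(1)→11·(1−4)≡19=t; a(0)→11·(0−4)≡8=i; i(8)→11·(8−4)≡18=s; i(8)→11·(8−4)≡18=s; u(20)→11·(20−4)≡20=u; c(2)→11·(2−4)≡4=e (all mod 26).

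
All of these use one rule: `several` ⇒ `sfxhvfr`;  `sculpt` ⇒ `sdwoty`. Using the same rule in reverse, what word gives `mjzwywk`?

Letter i (0-indexed) is shifted by i+0, so successive shifts are 0, 1, 2, ….
Undoing it on mjzwywk: m−0=m, j−1=i, z−2=x, w−3=t, y−4=u, w−5=r, k−6=e.

mixture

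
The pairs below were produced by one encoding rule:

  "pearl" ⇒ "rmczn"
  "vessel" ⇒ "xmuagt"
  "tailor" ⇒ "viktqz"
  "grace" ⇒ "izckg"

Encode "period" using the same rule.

Shifts by position in pearl: pos 0: p→r (+2), pos 1: e→m (+8), pos 2: a→c (+2), pos 3: r→z (+8) — repeating every 2. A repeating key of period 2 is used — shifts +2, +8 over and over.
On period: p+2=r, e+8=m, r+2=t, i+8=q, o+2=q, d+8=l.

rmtqql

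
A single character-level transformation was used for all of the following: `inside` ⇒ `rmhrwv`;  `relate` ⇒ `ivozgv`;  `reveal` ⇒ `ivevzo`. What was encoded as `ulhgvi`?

foster

Letters are reflected about the middle of the alphabet (position → 25−position): Atbash.
Decoding ulhgvi: u↔f, l↔o, h↔s, g↔t, v↔e, i↔r.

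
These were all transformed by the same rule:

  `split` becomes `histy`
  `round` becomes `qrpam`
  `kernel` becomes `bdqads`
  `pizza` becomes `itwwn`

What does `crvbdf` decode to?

hockey

This is an affine cipher: with a=0,…,z=25, each position x becomes (17x+13) mod 26.
Reversing it on crvbdf: c(2)→23·(2−13)≡7=h; r(17)→23·(17−13)≡14=o; v(21)→23·(21−13)≡2=c; b(1)→23·(1−13)≡10=k; d(3)→23·(3−13)≡4=e; f(5)→23·(5−13)≡24=y (all mod 26).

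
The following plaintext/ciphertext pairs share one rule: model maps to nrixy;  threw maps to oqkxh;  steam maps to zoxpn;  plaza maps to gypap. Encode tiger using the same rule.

m(12)→n(13) and o(14)→r(17) fit y≡15x+15 (mod 26); the inverse of 15 mod 26 is 7. This is an affine cipher: with a=0,…,z=25, each position x becomes (15x+15) mod 26.
On tiger: t(19)→15·19+15≡14=o; i(8)→15·8+15≡5=f; g(6)→15·6+15≡1=b; e(4)→15·4+15≡23=x; r(17)→15·17+15≡10=k (all mod 26).

ofbxk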